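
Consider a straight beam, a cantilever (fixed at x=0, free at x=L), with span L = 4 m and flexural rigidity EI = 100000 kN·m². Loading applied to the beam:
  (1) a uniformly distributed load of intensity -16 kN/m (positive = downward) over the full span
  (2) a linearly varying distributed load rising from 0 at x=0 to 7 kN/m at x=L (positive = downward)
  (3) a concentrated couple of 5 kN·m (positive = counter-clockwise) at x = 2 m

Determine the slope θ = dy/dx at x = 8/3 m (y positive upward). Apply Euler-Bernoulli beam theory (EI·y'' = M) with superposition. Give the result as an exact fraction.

Load 1 — uniform load w=-16 kN/m over full span:
  θ_1 = -wx(x²-3Lx+3L²)/(6EI) = -(-16)·(8/3)·((8/3)²-3·4·(8/3)+3·4²)/(6·100000) = 416/253125 rad
Load 2 — triangular load w₀=7 kN/m (0→w₀ over full span):
  θ_2 = (w₀Lx²/4-w₀L²x/3-w₀x⁴/(24L))/EI = (7·4·(8/3)²/4-7·4²·(8/3)/3-7·(8/3)⁴/(24·4))/100000 = -406/759375 rad
Load 3 — applied couple M₀=5 kN·m at a=2 m (b=L-a=2):
  θ_3 = M₀a/EI  [x>a] = 5·2/100000 = 1/10000 rad
Superposition: θ = Σ θ_i = 14687/12150000 rad ≈ 0.001209 rad

θ(8/3) = 14687/12150000 rad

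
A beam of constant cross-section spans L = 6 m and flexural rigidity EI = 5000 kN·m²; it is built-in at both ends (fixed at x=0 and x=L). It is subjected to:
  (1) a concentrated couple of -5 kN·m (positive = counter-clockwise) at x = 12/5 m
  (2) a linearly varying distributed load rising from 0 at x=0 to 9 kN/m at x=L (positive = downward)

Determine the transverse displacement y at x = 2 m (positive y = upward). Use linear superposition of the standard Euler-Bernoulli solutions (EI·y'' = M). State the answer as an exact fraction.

y(2) = -29/12500 m

Load 1 — applied couple M₀=-5 kN·m at a=12/5 m (b=L-a=18/5):
  y_1 = (R_Ax³/6 - M_Ax²/2)/EI  [x≤a] with R_A=-6/5, M_A=-3/5 = ((-6/5)·2³/6 - (-3/5)·2²/2)/5000 = -1/12500 m
Load 2 — triangular load w₀=9 kN/m (0→w₀ over full span):
  y_2 = -w₀x²(L-x)²(x+2L)/(120LEI) = -9·2²·(6-2)²·(2+2·6)/(120·6·5000) = -7/3125 m
Superposition: y = Σ y_i = -29/12500 m ≈ -0.002320 m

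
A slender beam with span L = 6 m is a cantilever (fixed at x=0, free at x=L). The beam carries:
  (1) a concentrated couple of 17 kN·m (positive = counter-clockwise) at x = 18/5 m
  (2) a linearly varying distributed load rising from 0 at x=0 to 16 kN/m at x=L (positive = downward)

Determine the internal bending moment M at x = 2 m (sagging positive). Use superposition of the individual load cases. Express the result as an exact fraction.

M(2) = -743/9 kN·m

Load 1 — applied couple M₀=17 kN·m at a=18/5 m (b=L-a=12/5):
  M_1 = M₀  [x≤a] = 17 = 17 kN·m
Load 2 — triangular load w₀=16 kN/m (0→w₀ over full span):
  M_2 = w₀Lx/2 - w₀L²/3 - w₀x³/(6L) = 16·6·2/2 - 16·6²/3 - 16·2³/(6·6) = -896/9 kN·m
Superposition: M = Σ M_i = -743/9 kN·m ≈ -82.555556 kN·m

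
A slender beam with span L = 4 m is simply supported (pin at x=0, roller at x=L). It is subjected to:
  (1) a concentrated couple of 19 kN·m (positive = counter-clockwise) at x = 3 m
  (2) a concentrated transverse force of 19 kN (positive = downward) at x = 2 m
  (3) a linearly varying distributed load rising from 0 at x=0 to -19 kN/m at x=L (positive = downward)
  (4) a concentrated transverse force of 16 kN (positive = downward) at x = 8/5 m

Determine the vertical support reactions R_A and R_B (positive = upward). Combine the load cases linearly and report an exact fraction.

R_A = 671/60 kN, R_B = -851/60 kN

Load 1 — applied couple M₀=19 kN·m at a=3 m (b=L-a=1):
  R_A = M₀/L = 19/4 kN
  R_B = -M₀/L = -19/4 kN
Load 2 — point force P=19 kN at a=2 m (b=L-a=2):
  R_A = Pb/L = 19·2/4 = 19/2 kN
  R_B = Pa/L = 19·2/4 = 19/2 kN
Load 3 — triangular load w₀=-19 kN/m (0→w₀ over full span):
  R_A = w₀L/6 = (-19)·4/6 = -38/3 kN
  R_B = w₀L/3 = (-19)·4/3 = -76/3 kN
Load 4 — point force P=16 kN at a=8/5 m (b=L-a=12/5):
  R_A = Pb/L = 16·(12/5)/4 = 48/5 kN
  R_B = Pa/L = 16·(8/5)/4 = 32/5 kN
Superposition: R_A = 671/60 kN, R_B = -851/60 kN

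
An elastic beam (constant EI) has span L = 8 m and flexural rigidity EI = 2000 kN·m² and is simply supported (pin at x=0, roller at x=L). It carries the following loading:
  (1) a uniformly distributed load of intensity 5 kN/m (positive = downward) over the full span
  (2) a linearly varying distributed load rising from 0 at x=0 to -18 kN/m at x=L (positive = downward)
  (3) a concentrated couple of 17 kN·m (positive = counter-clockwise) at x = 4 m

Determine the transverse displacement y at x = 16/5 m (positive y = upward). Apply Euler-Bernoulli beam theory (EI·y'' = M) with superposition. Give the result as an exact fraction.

Load 1 — uniform load w=5 kN/m over full span:
  y_1 = -wx(L³-2Lx²+x³)/(24EI) = -5·(16/5)·(8³-2·8·(16/5)²+(16/5)³)/(24·2000) = -1984/15625 m
Load 2 — triangular load w₀=-18 kN/m (0→w₀ over full span):
  y_2 = -w₀x(7L⁴-10L²x²+3x⁴)/(360LEI) = -(-18)·(16/5)·(7·8⁴-10·8²·(16/5)²+3·(16/5)⁴)/(360·8·2000) = 438144/1953125 m
Load 3 — applied couple M₀=17 kN·m at a=4 m (b=L-a=4):
  y_3 = (M₀x³/(6L)+C₁x)/EI  [x≤a] with C₁=M₀(3b²-L²)/(6L)=-17/3 = (17·(16/5)³/(6·8)+(-17/3)·(16/5))/2000 = -51/15625 m
Superposition: y = Σ y_i = 183769/1953125 m ≈ 0.094090 m

y(16/5) = 183769/1953125 m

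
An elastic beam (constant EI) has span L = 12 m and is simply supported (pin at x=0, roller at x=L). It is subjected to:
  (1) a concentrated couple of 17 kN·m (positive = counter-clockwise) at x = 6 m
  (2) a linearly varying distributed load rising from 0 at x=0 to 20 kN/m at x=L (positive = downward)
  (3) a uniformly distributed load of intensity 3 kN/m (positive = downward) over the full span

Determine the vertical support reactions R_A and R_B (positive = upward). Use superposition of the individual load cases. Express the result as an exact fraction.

R_A = 713/12 kN, R_B = 1159/12 kN

Load 1 — applied couple M₀=17 kN·m at a=6 m (b=L-a=6):
  R_A = M₀/L = 17/12 kN
  R_B = -M₀/L = -17/12 kN
Load 2 — triangular load w₀=20 kN/m (0→w₀ over full span):
  R_A = w₀L/6 = 20·12/6 = 40 kN
  R_B = w₀L/3 = 20·12/3 = 80 kN
Load 3 — uniform load w=3 kN/m over full span:
  R_A = wL/2 = 3·12/2 = 18 kN
  R_B = wL/2 = 3·12/2 = 18 kN
Superposition: R_A = 713/12 kN, R_B = 1159/12 kN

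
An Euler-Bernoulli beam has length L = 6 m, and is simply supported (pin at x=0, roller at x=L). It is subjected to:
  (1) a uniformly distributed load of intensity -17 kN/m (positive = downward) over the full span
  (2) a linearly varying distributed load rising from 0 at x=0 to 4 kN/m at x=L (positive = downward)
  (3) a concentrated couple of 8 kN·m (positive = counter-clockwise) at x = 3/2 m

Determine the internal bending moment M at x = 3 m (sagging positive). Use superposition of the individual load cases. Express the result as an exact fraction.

Load 1 — uniform load w=-17 kN/m over full span:
  M_1 = wx(L-x)/2 = (-17)·3·(6-3)/2 = -153/2 kN·m
Load 2 — triangular load w₀=4 kN/m (0→w₀ over full span):
  M_2 = w₀Lx/6 - w₀x³/(6L) = 4·6·3/6 - 4·3³/(6·6) = 9 kN·m
Load 3 — applied couple M₀=8 kN·m at a=3/2 m (b=L-a=9/2):
  M_3 = M₀x/L - M₀  [x>a] = 8·3/6 - 8 = -4 kN·m
Superposition: M = Σ M_i = -143/2 kN·m ≈ -71.500000 kN·m

M(3) = -143/2 kN·m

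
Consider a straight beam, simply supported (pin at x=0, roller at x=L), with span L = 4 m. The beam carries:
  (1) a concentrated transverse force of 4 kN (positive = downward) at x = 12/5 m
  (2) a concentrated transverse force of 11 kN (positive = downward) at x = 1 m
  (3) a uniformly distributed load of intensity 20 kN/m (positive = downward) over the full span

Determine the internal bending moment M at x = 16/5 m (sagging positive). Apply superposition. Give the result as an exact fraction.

Load 1 — point force P=4 kN at a=12/5 m (b=L-a=8/5):
  M_1 = Pa(L-x)/L  [x>a] = 4·(12/5)·(4-(16/5))/4 = 48/25 kN·m
Load 2 — point force P=11 kN at a=1 m (b=L-a=3):
  M_2 = Pa(L-x)/L  [x>a] = 11·1·(4-(16/5))/4 = 11/5 kN·m
Load 3 — uniform load w=20 kN/m over full span:
  M_3 = wx(L-x)/2 = 20·(16/5)·(4-(16/5))/2 = 128/5 kN·m
Superposition: M = Σ M_i = 743/25 kN·m ≈ 29.720000 kN·m

M(16/5) = 743/25 kN·m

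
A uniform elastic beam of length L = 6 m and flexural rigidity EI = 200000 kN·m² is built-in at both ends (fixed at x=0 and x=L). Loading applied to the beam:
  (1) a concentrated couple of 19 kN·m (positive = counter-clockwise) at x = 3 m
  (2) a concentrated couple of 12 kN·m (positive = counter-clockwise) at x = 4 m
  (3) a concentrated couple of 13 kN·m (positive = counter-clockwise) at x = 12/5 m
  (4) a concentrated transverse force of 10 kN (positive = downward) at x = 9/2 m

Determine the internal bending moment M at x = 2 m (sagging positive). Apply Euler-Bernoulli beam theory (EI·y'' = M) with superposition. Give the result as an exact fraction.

Load 1 — applied couple M₀=19 kN·m at a=3 m (b=L-a=3):
  M_1 = R_Ax - M_A  [x≤a] with R_A=19/4, M_A=19/4 = (19/4)·2 - (19/4) = 19/4 kN·m
Load 2 — applied couple M₀=12 kN·m at a=4 m (b=L-a=2):
  M_2 = R_Ax - M_A  [x≤a] with R_A=8/3, M_A=4 = (8/3)·2 - 4 = 4/3 kN·m
Load 3 — applied couple M₀=13 kN·m at a=12/5 m (b=L-a=18/5):
  M_3 = R_Ax - M_A  [x≤a] with R_A=78/25, M_A=39/25 = (78/25)·2 - (39/25) = 117/25 kN·m
Load 4 — point force P=10 kN at a=9/2 m (b=L-a=3/2):
  M_4 = Pb²(3a+b)x/L³ - Pab²/L²  [x≤a] = 10·(3/2)²·(3·(9/2)+(3/2))·2/6³ - 10·(9/2)·(3/2)²/6² = 5/16 kN·m
Superposition: M = Σ M_i = 13291/1200 kN·m ≈ 11.075833 kN·m

M(2) = 13291/1200 kN·m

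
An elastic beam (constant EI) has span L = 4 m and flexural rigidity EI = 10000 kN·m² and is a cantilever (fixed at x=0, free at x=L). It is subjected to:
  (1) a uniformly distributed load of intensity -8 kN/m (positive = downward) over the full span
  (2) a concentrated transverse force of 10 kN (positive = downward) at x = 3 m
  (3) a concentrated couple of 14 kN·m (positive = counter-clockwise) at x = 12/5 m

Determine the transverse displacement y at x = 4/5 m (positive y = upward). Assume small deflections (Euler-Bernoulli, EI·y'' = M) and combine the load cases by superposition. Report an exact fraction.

y(4/5) = 532/390625 m

Load 1 — uniform load w=-8 kN/m over full span:
  y_1 = -wx²(x²-4Lx+6L²)/(24EI) = -(-8)·(4/5)²·((4/5)²-4·4·(4/5)+6·4²)/(24·10000) = 2096/1171875 m
Load 2 — point force P=10 kN at a=3 m (b=L-a=1):
  y_2 = -Px²(3a-x)/(6EI)  [x≤a] = -10·(4/5)²·(3·3-(4/5))/(6·10000) = -41/46875 m
Load 3 — applied couple M₀=14 kN·m at a=12/5 m (b=L-a=8/5):
  y_3 = M₀x²/(2EI)  [x≤a] = 14·(4/5)²/(2·10000) = 7/15625 m
Superposition: y = Σ y_i = 532/390625 m ≈ 0.001362 m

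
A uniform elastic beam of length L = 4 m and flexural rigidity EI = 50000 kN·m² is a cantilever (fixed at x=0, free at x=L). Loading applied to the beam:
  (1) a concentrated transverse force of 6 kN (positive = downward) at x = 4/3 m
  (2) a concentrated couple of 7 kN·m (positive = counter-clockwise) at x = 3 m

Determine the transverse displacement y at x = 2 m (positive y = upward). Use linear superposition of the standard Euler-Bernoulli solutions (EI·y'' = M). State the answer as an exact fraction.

Load 1 — point force P=6 kN at a=4/3 m (b=L-a=8/3):
  y_1 = -Pa²(3x-a)/(6EI)  [x>a] = -6·(4/3)²·(3·2-(4/3))/(6·50000) = -14/84375 m
Load 2 — applied couple M₀=7 kN·m at a=3 m (b=L-a=1):
  y_2 = M₀x²/(2EI)  [x≤a] = 7·2²/(2·50000) = 7/25000 m
Superposition: y = Σ y_i = 77/675000 m ≈ 0.000114 m

y(2) = 77/675000 m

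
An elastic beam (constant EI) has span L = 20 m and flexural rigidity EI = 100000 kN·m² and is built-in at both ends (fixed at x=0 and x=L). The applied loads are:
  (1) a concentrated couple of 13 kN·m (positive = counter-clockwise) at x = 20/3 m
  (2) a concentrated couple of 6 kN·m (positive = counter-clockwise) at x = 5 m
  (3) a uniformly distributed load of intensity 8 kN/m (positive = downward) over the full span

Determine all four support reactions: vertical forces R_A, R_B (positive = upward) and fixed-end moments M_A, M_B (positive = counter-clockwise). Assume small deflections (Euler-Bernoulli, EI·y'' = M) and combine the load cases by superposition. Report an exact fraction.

R_A = 19489/240 kN, M_A = 6373/24 kN·m, R_B = 18911/240 kN, M_B = -6251/24 kN·m

Load 1 — applied couple M₀=13 kN·m at a=20/3 m (b=L-a=40/3):
  R_A = 6M₀ab/L³ = 6·13·(20/3)·(40/3)/20³ = 13/15 kN
  M_A = M₀b(2a-b)/L² = 13·(40/3)·(2·(20/3)-(40/3))/20² = 0 kN·m
  R_B = -6M₀ab/L³ = -6·13·(20/3)·(40/3)/20³ = -13/15 kN
  M_B = M₀a(2b-a)/L² = 13·(20/3)·(2·(40/3)-(20/3))/20² = 13/3 kN·m
Load 2 — applied couple M₀=6 kN·m at a=5 m (b=L-a=15):
  R_A = 6M₀ab/L³ = 6·6·5·15/20³ = 27/80 kN
  M_A = M₀b(2a-b)/L² = 6·15·(2·5-15)/20² = -9/8 kN·m
  R_B = -6M₀ab/L³ = -6·6·5·15/20³ = -27/80 kN
  M_B = M₀a(2b-a)/L² = 6·5·(2·15-5)/20² = 15/8 kN·m
Load 3 — uniform load w=8 kN/m over full span:
  R_A = wL/2 = 8·20/2 = 80 kN
  M_A = wL²/12 = 8·20²/12 = 800/3 kN·m
  R_B = wL/2 = 8·20/2 = 80 kN
  M_B = -wL²/12 = -8·20²/12 = -800/3 kN·m
Superposition: R_A = 19489/240 kN, M_A = 6373/24 kN·m, R_B = 18911/240 kN, M_B = -6251/24 kN·m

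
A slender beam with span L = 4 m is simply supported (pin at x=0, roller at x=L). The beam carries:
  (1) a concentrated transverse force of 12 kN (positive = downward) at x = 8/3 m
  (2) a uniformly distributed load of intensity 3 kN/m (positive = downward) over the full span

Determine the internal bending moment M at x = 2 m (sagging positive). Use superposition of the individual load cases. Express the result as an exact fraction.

M(2) = 14 kN·m

Load 1 — point force P=12 kN at a=8/3 m (b=L-a=4/3):
  M_1 = Pbx/L  [x≤a] = 12·(4/3)·2/4 = 8 kN·m
Load 2 — uniform load w=3 kN/m over full span:
  M_2 = wx(L-x)/2 = 3·2·(4-2)/2 = 6 kN·m
Superposition: M = Σ M_i = 14 kN·m ≈ 14.000000 kN·m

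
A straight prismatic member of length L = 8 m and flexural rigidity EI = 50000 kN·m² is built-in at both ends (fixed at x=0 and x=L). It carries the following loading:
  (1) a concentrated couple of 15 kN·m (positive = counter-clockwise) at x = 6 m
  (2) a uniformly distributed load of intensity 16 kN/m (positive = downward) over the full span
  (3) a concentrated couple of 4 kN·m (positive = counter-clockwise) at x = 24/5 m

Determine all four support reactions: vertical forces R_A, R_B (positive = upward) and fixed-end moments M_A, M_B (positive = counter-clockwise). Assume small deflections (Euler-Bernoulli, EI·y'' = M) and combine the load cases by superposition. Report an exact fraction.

Load 1 — applied couple M₀=15 kN·m at a=6 m (b=L-a=2):
  R_A = 6M₀ab/L³ = 6·15·6·2/8³ = 135/64 kN
  M_A = M₀b(2a-b)/L² = 15·2·(2·6-2)/8² = 75/16 kN·m
  R_B = -6M₀ab/L³ = -6·15·6·2/8³ = -135/64 kN
  M_B = M₀a(2b-a)/L² = 15·6·(2·2-6)/8² = -45/16 kN·m
Load 2 — uniform load w=16 kN/m over full span:
  R_A = wL/2 = 16·8/2 = 64 kN
  M_A = wL²/12 = 16·8²/12 = 256/3 kN·m
  R_B = wL/2 = 16·8/2 = 64 kN
  M_B = -wL²/12 = -16·8²/12 = -256/3 kN·m
Load 3 — applied couple M₀=4 kN·m at a=24/5 m (b=L-a=16/5):
  R_A = 6M₀ab/L³ = 6·4·(24/5)·(16/5)/8³ = 18/25 kN
  M_A = M₀b(2a-b)/L² = 4·(16/5)·(2·(24/5)-(16/5))/8² = 32/25 kN·m
  R_B = -6M₀ab/L³ = -6·4·(24/5)·(16/5)/8³ = -18/25 kN
  M_B = M₀a(2b-a)/L² = 4·(24/5)·(2·(16/5)-(24/5))/8² = 12/25 kN·m
Superposition: R_A = 106927/1600 kN, M_A = 109561/1200 kN·m, R_B = 97873/1600 kN, M_B = -105199/1200 kN·m

R_A = 106927/1600 kN, M_A = 109561/1200 kN·m, R_B = 97873/1600 kN, M_B = -105199/1200 kN·m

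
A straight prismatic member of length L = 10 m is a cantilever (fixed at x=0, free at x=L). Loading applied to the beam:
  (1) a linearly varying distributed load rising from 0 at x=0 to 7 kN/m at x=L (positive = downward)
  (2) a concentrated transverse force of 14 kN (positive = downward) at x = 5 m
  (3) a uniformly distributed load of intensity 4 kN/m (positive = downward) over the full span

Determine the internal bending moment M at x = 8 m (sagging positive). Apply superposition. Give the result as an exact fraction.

M(8) = -316/15 kN·m

Load 1 — triangular load w₀=7 kN/m (0→w₀ over full span):
  M_1 = w₀Lx/2 - w₀L²/3 - w₀x³/(6L) = 7·10·8/2 - 7·10²/3 - 7·8³/(6·10) = -196/15 kN·m
Load 2 — point force P=14 kN at a=5 m (b=L-a=5):
  M_2 = 0  [x>a] = 0 kN·m
Load 3 — uniform load w=4 kN/m over full span:
  M_3 = -w(L-x)²/2 = -4·(10-8)²/2 = -8 kN·m
Superposition: M = Σ M_i = -316/15 kN·m ≈ -21.066667 kN·m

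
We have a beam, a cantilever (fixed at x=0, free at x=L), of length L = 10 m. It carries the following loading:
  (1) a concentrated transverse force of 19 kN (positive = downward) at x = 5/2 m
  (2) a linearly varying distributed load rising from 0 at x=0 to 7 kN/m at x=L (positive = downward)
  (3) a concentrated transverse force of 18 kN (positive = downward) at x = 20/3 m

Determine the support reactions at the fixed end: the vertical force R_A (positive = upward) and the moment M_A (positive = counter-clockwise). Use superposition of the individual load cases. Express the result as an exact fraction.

Load 1 — point force P=19 kN at a=5/2 m (b=L-a=15/2):
  R_A = P = 19 kN
  M_A = Pa = 19·(5/2) = 95/2 kN·m
Load 2 — triangular load w₀=7 kN/m (0→w₀ over full span):
  R_A = w₀L/2 = 7·10/2 = 35 kN
  M_A = w₀L²/3 = 7·10²/3 = 700/3 kN·m
Load 3 — point force P=18 kN at a=20/3 m (b=L-a=10/3):
  R_A = P = 18 kN
  M_A = Pa = 18·(20/3) = 120 kN·m
Superposition: R_A = 72 kN, M_A = 2405/6 kN·m

R_A = 72 kN, M_A = 2405/6 kN·m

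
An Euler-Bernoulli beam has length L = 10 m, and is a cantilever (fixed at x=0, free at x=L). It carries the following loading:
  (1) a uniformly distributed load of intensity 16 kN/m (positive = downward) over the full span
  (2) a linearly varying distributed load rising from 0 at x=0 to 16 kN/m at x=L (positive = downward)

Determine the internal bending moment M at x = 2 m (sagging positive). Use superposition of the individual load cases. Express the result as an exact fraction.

M(2) = -13312/15 kN·m

Load 1 — uniform load w=16 kN/m over full span:
  M_1 = -w(L-x)²/2 = -16·(10-2)²/2 = -512 kN·m
Load 2 — triangular load w₀=16 kN/m (0→w₀ over full span):
  M_2 = w₀Lx/2 - w₀L²/3 - w₀x³/(6L) = 16·10·2/2 - 16·10²/3 - 16·2³/(6·10) = -5632/15 kN·m
Superposition: M = Σ M_i = -13312/15 kN·m ≈ -887.466667 kN·m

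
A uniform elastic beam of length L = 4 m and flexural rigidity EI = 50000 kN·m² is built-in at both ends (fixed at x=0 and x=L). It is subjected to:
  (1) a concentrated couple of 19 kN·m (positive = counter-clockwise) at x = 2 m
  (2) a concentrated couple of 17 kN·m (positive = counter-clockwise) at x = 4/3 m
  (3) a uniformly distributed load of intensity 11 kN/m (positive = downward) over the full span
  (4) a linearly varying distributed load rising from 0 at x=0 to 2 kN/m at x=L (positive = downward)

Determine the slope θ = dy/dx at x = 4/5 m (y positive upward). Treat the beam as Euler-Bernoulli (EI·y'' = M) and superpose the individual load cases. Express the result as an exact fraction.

Load 1 — applied couple M₀=19 kN·m at a=2 m (b=L-a=2):
  θ_1 = (R_Ax²/2 - M_Ax)/EI  [x≤a] with R_A=57/8, M_A=19/4 = ((57/8)·(4/5)²/2 - (19/4)·(4/5))/50000 = -19/625000 rad
Load 2 — applied couple M₀=17 kN·m at a=4/3 m (b=L-a=8/3):
  θ_2 = (R_Ax²/2 - M_Ax)/EI  [x≤a] with R_A=17/3, M_A=0 = ((17/3)·(4/5)²/2 - 0·(4/5))/50000 = 17/468750 rad
Load 3 — uniform load w=11 kN/m over full span:
  θ_3 = -wx(L-x)(L-2x)/(12EI) = -11·(4/5)·(4-(4/5))·(4-2·(4/5))/(12·50000) = -44/390625 rad
Load 4 — triangular load w₀=2 kN/m (0→w₀ over full span):
  θ_4 = -w₀(2x(L-x)(L-2x)(x+2L)+x²(L-x)²)/(120LEI) = -2·(2·(4/5)·(4-(4/5))·(4-2·(4/5))·((4/5)+2·4)+(4/5)²·(4-(4/5))²)/(120·4·50000) = -56/5859375 rad
Superposition: θ = Σ θ_i = -5453/46875000 rad ≈ -0.000116 rad

θ(4/5) = -5453/46875000 rad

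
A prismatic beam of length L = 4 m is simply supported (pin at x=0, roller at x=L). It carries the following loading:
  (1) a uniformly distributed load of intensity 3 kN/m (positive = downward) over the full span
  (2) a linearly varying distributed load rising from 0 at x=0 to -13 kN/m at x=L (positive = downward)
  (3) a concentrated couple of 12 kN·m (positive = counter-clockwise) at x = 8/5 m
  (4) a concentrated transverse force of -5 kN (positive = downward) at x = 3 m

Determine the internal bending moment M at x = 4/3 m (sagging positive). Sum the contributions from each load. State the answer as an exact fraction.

M(4/3) = -211/81 kN·m

Load 1 — uniform load w=3 kN/m over full span:
  M_1 = wx(L-x)/2 = 3·(4/3)·(4-(4/3))/2 = 16/3 kN·m
Load 2 — triangular load w₀=-13 kN/m (0→w₀ over full span):
  M_2 = w₀Lx/6 - w₀x³/(6L) = (-13)·4·(4/3)/6 - (-13)·(4/3)³/(6·4) = -832/81 kN·m
Load 3 — applied couple M₀=12 kN·m at a=8/5 m (b=L-a=12/5):
  M_3 = M₀x/L  [x≤a] = 12·(4/3)/4 = 4 kN·m
Load 4 — point force P=-5 kN at a=3 m (b=L-a=1):
  M_4 = Pbx/L  [x≤a] = (-5)·1·(4/3)/4 = -5/3 kN·m
Superposition: M = Σ M_i = -211/81 kN·m ≈ -2.604938 kN·m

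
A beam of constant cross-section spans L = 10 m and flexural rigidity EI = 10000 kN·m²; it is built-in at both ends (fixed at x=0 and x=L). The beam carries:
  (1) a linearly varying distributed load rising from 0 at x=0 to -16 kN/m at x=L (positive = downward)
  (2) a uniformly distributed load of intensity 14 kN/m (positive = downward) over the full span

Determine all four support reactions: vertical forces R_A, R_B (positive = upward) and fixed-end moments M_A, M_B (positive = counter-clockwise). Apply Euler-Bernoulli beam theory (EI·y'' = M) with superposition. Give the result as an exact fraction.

R_A = 46 kN, M_A = 190/3 kN·m, R_B = 14 kN, M_B = -110/3 kN·m

Load 1 — triangular load w₀=-16 kN/m (0→w₀ over full span):
  R_A = 3w₀L/20 = 3·(-16)·10/20 = -24 kN
  M_A = w₀L²/30 = (-16)·10²/30 = -160/3 kN·m
  R_B = 7w₀L/20 = 7·(-16)·10/20 = -56 kN
  M_B = -w₀L²/20 = -(-16)·10²/20 = 80 kN·m
Load 2 — uniform load w=14 kN/m over full span:
  R_A = wL/2 = 14·10/2 = 70 kN
  M_A = wL²/12 = 14·10²/12 = 350/3 kN·m
  R_B = wL/2 = 14·10/2 = 70 kN
  M_B = -wL²/12 = -14·10²/12 = -350/3 kN·m
Superposition: R_A = 46 kN, M_A = 190/3 kN·m, R_B = 14 kN, M_B = -110/3 kN·m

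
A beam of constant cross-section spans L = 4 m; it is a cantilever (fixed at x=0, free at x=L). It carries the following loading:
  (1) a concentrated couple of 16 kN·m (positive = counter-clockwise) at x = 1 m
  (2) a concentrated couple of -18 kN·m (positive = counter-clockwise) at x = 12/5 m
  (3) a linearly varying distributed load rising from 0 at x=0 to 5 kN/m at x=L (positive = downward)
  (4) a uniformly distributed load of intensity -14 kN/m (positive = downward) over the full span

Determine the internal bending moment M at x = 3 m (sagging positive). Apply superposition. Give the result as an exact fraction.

M(3) = 113/24 kN·m

Load 1 — applied couple M₀=16 kN·m at a=1 m (b=L-a=3):
  M_1 = 0  [x>a] = 0 kN·m
Load 2 — applied couple M₀=-18 kN·m at a=12/5 m (b=L-a=8/5):
  M_2 = 0  [x>a] = 0 kN·m
Load 3 — triangular load w₀=5 kN/m (0→w₀ over full span):
  M_3 = w₀Lx/2 - w₀L²/3 - w₀x³/(6L) = 5·4·3/2 - 5·4²/3 - 5·3³/(6·4) = -55/24 kN·m
Load 4 — uniform load w=-14 kN/m over full span:
  M_4 = -w(L-x)²/2 = -(-14)·(4-3)²/2 = 7 kN·m
Superposition: M = Σ M_i = 113/24 kN·m ≈ 4.708333 kN·m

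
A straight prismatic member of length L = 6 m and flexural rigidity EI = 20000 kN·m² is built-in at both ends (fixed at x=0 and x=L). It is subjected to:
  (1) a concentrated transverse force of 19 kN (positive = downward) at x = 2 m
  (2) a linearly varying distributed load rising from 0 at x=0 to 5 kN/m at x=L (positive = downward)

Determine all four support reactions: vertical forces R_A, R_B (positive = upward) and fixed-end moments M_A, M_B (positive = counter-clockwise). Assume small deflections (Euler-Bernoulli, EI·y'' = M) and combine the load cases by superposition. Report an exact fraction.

R_A = 1003/54 kN, M_A = 206/9 kN·m, R_B = 833/54 kN, M_B = -157/9 kN·m

Load 1 — point force P=19 kN at a=2 m (b=L-a=4):
  R_A = Pb²(3a+b)/L³ = 19·4²·(3·2+4)/6³ = 380/27 kN
  M_A = Pab²/L² = 19·2·4²/6² = 152/9 kN·m
  R_B = Pa²(a+3b)/L³ = 19·2²·(2+3·4)/6³ = 133/27 kN
  M_B = -Pa²b/L² = -19·2²·4/6² = -76/9 kN·m
Load 2 — triangular load w₀=5 kN/m (0→w₀ over full span):
  R_A = 3w₀L/20 = 3·5·6/20 = 9/2 kN
  M_A = w₀L²/30 = 5·6²/30 = 6 kN·m
  R_B = 7w₀L/20 = 7·5·6/20 = 21/2 kN
  M_B = -w₀L²/20 = -5·6²/20 = -9 kN·m
Superposition: R_A = 1003/54 kN, M_A = 206/9 kN·m, R_B = 833/54 kN, M_B = -157/9 kN·m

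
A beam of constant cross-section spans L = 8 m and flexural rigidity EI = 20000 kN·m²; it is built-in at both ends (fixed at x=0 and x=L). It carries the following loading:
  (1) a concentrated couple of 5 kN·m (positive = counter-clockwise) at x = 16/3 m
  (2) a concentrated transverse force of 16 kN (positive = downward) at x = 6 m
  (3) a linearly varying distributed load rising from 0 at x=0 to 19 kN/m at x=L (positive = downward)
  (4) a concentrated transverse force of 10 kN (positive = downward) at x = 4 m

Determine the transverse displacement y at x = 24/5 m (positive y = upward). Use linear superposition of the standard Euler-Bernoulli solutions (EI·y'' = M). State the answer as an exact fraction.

y(24/5) = -216647/29296875 m

Load 1 — applied couple M₀=5 kN·m at a=16/3 m (b=L-a=8/3):
  y_1 = (R_Ax³/6 - M_Ax²/2)/EI  [x≤a] with R_A=5/6, M_A=5/3 = ((5/6)·(24/5)³/6 - (5/3)·(24/5)²/2)/20000 = -3/15625 m
Load 2 — point force P=16 kN at a=6 m (b=L-a=2):
  y_2 = -Pb²x²(3aL-(3a+b)x)/(6L³EI)  [x≤a] = -16·2²·(24/5)²·(3·6·8-(3·6+2)·(24/5))/(6·8³·20000) = -18/15625 m
Load 3 — triangular load w₀=19 kN/m (0→w₀ over full span):
  y_3 = -w₀x²(L-x)²(x+2L)/(120LEI) = -19·(24/5)²·(8-(24/5))²·((24/5)+2·8)/(120·8·20000) = -47424/9765625 m
Load 4 — point force P=10 kN at a=4 m (b=L-a=4):
  y_4 = -Pa²(L-x)²(3bL-(3b+a)(L-x))/(6L³EI)  [x>a] = -10·4²·(8-(24/5))²·(3·4·8-(3·4+4)·(8-(24/5)))/(6·8³·20000) = -56/46875 m
Superposition: y = Σ y_i = -216647/29296875 m ≈ -0.007395 m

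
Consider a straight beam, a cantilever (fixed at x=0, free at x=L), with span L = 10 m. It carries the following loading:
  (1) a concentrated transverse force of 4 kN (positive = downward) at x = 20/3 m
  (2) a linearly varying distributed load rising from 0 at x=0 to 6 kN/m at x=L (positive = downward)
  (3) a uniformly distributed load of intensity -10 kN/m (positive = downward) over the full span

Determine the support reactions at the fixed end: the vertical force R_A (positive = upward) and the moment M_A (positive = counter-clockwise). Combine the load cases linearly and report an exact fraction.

R_A = -66 kN, M_A = -820/3 kN·m

Load 1 — point force P=4 kN at a=20/3 m (b=L-a=10/3):
  R_A = P = 4 kN
  M_A = Pa = 4·(20/3) = 80/3 kN·m
Load 2 — triangular load w₀=6 kN/m (0→w₀ over full span):
  R_A = w₀L/2 = 6·10/2 = 30 kN
  M_A = w₀L²/3 = 6·10²/3 = 200 kN·m
Load 3 — uniform load w=-10 kN/m over full span:
  R_A = wL = (-10)·10 = -100 kN
  M_A = wL²/2 = (-10)·10²/2 = -500 kN·m
Superposition: R_A = -66 kN, M_A = -820/3 kN·m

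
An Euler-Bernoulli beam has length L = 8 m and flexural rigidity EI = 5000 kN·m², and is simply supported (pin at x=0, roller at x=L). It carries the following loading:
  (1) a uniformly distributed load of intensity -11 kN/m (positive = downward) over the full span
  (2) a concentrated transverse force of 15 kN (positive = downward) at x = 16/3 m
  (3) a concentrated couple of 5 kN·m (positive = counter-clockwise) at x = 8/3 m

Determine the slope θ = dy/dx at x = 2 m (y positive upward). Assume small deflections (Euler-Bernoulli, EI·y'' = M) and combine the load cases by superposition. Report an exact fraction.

Load 1 — uniform load w=-11 kN/m over full span:
  θ_1 = -w(L³-6Lx²+4x³)/(24EI) = -(-11)·(8³-6·8·2²+4·2³)/(24·5000) = 121/3750 rad
Load 2 — point force P=15 kN at a=16/3 m (b=L-a=8/3):
  θ_2 = -Pb(L²-b²-3x²)/(6LEI)  [x≤a] = -15·(8/3)·(8²-(8/3)²-3·2²)/(6·8·5000) = -101/13500 rad
Load 3 — applied couple M₀=5 kN·m at a=8/3 m (b=L-a=16/3):
  θ_3 = (M₀x²/(2L)+C₁)/EI  [x≤a] with C₁=M₀(3b²-L²)/(6L)=20/9 = (5·2²/(2·8)+(20/9))/5000 = 1/1440 rad
Superposition: θ = Σ θ_i = 13759/540000 rad ≈ 0.025480 rad

θ(2) = 13759/540000 rad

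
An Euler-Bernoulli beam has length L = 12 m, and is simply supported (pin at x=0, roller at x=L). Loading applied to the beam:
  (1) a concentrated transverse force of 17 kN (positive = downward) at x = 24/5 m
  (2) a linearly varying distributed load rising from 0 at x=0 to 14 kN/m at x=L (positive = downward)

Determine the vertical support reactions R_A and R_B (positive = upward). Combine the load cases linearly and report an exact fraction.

R_A = 191/5 kN, R_B = 314/5 kN

Load 1 — point force P=17 kN at a=24/5 m (b=L-a=36/5):
  R_A = Pb/L = 17·(36/5)/12 = 51/5 kN
  R_B = Pa/L = 17·(24/5)/12 = 34/5 kN
Load 2 — triangular load w₀=14 kN/m (0→w₀ over full span):
  R_A = w₀L/6 = 14·12/6 = 28 kN
  R_B = w₀L/3 = 14·12/3 = 56 kN
Superposition: R_A = 191/5 kN, R_B = 314/5 kN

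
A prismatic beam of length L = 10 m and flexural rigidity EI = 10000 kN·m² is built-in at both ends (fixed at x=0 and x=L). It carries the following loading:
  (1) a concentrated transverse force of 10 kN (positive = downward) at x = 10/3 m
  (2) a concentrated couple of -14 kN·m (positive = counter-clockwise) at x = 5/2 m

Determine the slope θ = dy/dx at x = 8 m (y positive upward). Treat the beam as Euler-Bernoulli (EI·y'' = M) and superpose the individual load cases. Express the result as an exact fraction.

θ(8) = 257/168750 rad

Load 1 — point force P=10 kN at a=10/3 m (b=L-a=20/3):
  θ_1 = Pa²(L-x)(2bL-(3b+a)(L-x))/(2L³EI)  [x>a] = 10·(10/3)²·(10-8)·(2·(20/3)·10-(3·(20/3)+(10/3))·(10-8))/(2·10³·10000) = 13/13500 rad
Load 2 — applied couple M₀=-14 kN·m at a=5/2 m (b=L-a=15/2):
  θ_2 = (R_Ax²/2 - M_Ax - M₀(x-a))/EI  [x>a] with R_A=-63/40, M_A=21/8 = ((-63/40)·8²/2 - (21/8)·8 - (-14)·(8-(5/2)))/10000 = 7/12500 rad
Superposition: θ = Σ θ_i = 257/168750 rad ≈ 0.001523 rad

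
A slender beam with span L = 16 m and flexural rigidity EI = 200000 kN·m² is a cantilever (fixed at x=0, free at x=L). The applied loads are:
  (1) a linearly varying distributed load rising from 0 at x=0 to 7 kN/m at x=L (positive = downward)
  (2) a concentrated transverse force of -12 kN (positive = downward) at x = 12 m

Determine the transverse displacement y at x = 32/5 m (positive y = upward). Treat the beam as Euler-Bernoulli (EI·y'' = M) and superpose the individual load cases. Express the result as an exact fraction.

y(32/5) = -5420672/146484375 m

Load 1 — triangular load w₀=7 kN/m (0→w₀ over full span):
  y_1 = (w₀Lx³/12-w₀L²x²/6-w₀x⁵/(120L))/EI = (7·16·(32/5)³/12-7·16²·(32/5)²/6-7·(32/5)⁵/(120·16))/200000 = -7196672/146484375 m
Load 2 — point force P=-12 kN at a=12 m (b=L-a=4):
  y_2 = -Px²(3a-x)/(6EI)  [x≤a] = -(-12)·(32/5)²·(3·12-(32/5))/(6·200000) = 4736/390625 m
Superposition: y = Σ y_i = -5420672/146484375 m ≈ -0.037005 m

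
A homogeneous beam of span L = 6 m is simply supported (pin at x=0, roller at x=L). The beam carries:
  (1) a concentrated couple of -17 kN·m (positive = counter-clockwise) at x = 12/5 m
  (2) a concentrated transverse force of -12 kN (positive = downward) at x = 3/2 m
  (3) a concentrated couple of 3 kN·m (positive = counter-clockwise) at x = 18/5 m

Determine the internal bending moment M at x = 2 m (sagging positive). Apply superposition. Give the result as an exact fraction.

M(2) = -50/3 kN·m

Load 1 — applied couple M₀=-17 kN·m at a=12/5 m (b=L-a=18/5):
  M_1 = M₀x/L  [x≤a] = (-17)·2/6 = -17/3 kN·m
Load 2 — point force P=-12 kN at a=3/2 m (b=L-a=9/2):
  M_2 = Pa(L-x)/L  [x>a] = (-12)·(3/2)·(6-2)/6 = -12 kN·m
Load 3 — applied couple M₀=3 kN·m at a=18/5 m (b=L-a=12/5):
  M_3 = M₀x/L  [x≤a] = 3·2/6 = 1 kN·m
Superposition: M = Σ M_i = -50/3 kN·m ≈ -16.666667 kN·m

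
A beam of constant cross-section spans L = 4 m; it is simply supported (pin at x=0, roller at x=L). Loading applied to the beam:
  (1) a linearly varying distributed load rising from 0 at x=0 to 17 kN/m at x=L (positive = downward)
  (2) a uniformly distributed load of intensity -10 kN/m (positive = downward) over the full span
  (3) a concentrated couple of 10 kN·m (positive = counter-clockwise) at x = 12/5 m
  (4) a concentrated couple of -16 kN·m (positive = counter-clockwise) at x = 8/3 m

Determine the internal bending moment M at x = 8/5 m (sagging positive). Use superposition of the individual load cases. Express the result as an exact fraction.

Load 1 — triangular load w₀=17 kN/m (0→w₀ over full span):
  M_1 = w₀Lx/6 - w₀x³/(6L) = 17·4·(8/5)/6 - 17·(8/5)³/(6·4) = 1904/125 kN·m
Load 2 — uniform load w=-10 kN/m over full span:
  M_2 = wx(L-x)/2 = (-10)·(8/5)·(4-(8/5))/2 = -96/5 kN·m
Load 3 — applied couple M₀=10 kN·m at a=12/5 m (b=L-a=8/5):
  M_3 = M₀x/L  [x≤a] = 10·(8/5)/4 = 4 kN·m
Load 4 — applied couple M₀=-16 kN·m at a=8/3 m (b=L-a=4/3):
  M_4 = M₀x/L  [x≤a] = (-16)·(8/5)/4 = -32/5 kN·m
Superposition: M = Σ M_i = -796/125 kN·m ≈ -6.368000 kN·m

M(8/5) = -796/125 kN·m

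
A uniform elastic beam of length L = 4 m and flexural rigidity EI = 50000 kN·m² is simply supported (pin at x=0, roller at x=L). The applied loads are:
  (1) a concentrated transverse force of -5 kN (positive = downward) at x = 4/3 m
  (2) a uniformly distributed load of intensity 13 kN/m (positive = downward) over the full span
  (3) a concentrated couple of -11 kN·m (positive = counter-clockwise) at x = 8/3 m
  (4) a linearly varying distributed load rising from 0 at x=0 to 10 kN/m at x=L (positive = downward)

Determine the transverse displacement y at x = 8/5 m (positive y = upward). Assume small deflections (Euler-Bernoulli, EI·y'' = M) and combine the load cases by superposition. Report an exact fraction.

Load 1 — point force P=-5 kN at a=4/3 m (b=L-a=8/3):
  y_1 = -Pa(L-x)(2Lx-a²-x²)/(6LEI)  [x>a] = -(-5)·(4/3)·(4-(8/5))·(2·4·(8/5)-(4/3)²-(8/5)²)/(6·4·50000) = 238/2109375 m
Load 2 — uniform load w=13 kN/m over full span:
  y_2 = -wx(L³-2Lx²+x³)/(24EI) = -13·(8/5)·(4³-2·4·(8/5)²+(8/5)³)/(24·50000) = -1612/1953125 m
Load 3 — applied couple M₀=-11 kN·m at a=8/3 m (b=L-a=4/3):
  y_3 = (M₀x³/(6L)+C₁x)/EI  [x≤a] with C₁=M₀(3b²-L²)/(6L)=44/9 = ((-11)·(8/5)³/(6·4)+(44/9)·(8/5))/50000 = 418/3515625 m
Load 4 — triangular load w₀=10 kN/m (0→w₀ over full span):
  y_4 = -w₀x(7L⁴-10L²x²+3x⁴)/(360LEI) = -10·(8/5)·(7·4⁴-10·4²·(8/5)²+3·(8/5)⁴)/(360·4·50000) = -9128/29296875 m
Superposition: y = Σ y_i = -238672/263671875 m ≈ -0.000905 m

y(8/5) = -238672/263671875 m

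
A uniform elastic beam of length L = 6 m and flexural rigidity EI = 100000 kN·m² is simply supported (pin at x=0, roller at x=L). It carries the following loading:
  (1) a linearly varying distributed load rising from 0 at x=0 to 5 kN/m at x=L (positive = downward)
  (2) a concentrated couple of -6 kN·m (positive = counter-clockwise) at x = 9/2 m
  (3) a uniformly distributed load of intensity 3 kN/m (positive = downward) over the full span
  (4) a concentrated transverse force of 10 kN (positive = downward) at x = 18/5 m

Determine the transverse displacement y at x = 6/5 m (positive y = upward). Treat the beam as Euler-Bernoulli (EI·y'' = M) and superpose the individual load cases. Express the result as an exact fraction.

Load 1 — triangular load w₀=5 kN/m (0→w₀ over full span):
  y_1 = -w₀x(7L⁴-10L²x²+3x⁴)/(360LEI) = -5·(6/5)·(7·6⁴-10·6²·(6/5)²+3·(6/5)⁴)/(360·6·100000) = -2322/9765625 m
Load 2 — applied couple M₀=-6 kN·m at a=9/2 m (b=L-a=3/2):
  y_2 = (M₀x³/(6L)+C₁x)/EI  [x≤a] with C₁=M₀(3b²-L²)/(6L)=39/8 = ((-6)·(6/5)³/(6·6)+(39/8)·(6/5))/100000 = 2781/50000000 m
Load 3 — uniform load w=3 kN/m over full span:
  y_3 = -wx(L³-2Lx²+x³)/(24EI) = -3·(6/5)·(6³-2·6·(6/5)²+(6/5)³)/(24·100000) = -2349/7812500 m
Load 4 — point force P=10 kN at a=18/5 m (b=L-a=12/5):
  y_4 = -Pbx(L²-b²-x²)/(6LEI)  [x≤a] = -10·(12/5)·(6/5)·(6²-(12/5)²-(6/5)²)/(6·6·100000) = -18/78125 m
Superposition: y = Σ y_i = -891531/1250000000 m ≈ -0.000713 m

y(6/5) = -891531/1250000000 m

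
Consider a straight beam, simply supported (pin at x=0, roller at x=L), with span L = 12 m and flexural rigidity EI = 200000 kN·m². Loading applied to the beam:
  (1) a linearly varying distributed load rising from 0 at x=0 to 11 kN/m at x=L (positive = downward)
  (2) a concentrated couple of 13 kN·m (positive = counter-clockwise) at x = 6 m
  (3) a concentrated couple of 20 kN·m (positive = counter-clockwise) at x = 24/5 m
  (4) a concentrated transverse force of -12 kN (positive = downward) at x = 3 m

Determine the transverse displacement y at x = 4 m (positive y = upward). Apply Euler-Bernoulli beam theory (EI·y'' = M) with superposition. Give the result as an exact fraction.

Load 1 — triangular load w₀=11 kN/m (0→w₀ over full span):
  y_1 = -w₀x(7L⁴-10L²x²+3x⁴)/(360LEI) = -11·4·(7·12⁴-10·12²·4²+3·4⁴)/(360·12·200000) = -176/28125 m
Load 2 — applied couple M₀=13 kN·m at a=6 m (b=L-a=6):
  y_2 = (M₀x³/(6L)+C₁x)/EI  [x≤a] with C₁=M₀(3b²-L²)/(6L)=-13/2 = (13·4³/(6·12)+(-13/2)·4)/200000 = -13/180000 m
Load 3 — applied couple M₀=20 kN·m at a=24/5 m (b=L-a=36/5):
  y_3 = (M₀x³/(6L)+C₁x)/EI  [x≤a] with C₁=M₀(3b²-L²)/(6L)=16/5 = (20·4³/(6·12)+(16/5)·4)/200000 = 43/281250 m
Load 4 — point force P=-12 kN at a=3 m (b=L-a=9):
  y_4 = -Pa(L-x)(2Lx-a²-x²)/(6LEI)  [x>a] = -(-12)·3·(12-4)·(2·12·4-3²-4²)/(6·12·200000) = 71/50000 m
Superposition: y = Σ y_i = -21407/4500000 m ≈ -0.004757 m

y(4) = -21407/4500000 m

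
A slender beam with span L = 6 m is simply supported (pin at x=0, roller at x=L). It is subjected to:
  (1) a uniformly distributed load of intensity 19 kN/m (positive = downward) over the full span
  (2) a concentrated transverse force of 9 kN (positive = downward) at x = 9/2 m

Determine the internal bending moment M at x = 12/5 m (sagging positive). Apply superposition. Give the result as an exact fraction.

M(12/5) = 2187/25 kN·m

Load 1 — uniform load w=19 kN/m over full span:
  M_1 = wx(L-x)/2 = 19·(12/5)·(6-(12/5))/2 = 2052/25 kN·m
Load 2 — point force P=9 kN at a=9/2 m (b=L-a=3/2):
  M_2 = Pbx/L  [x≤a] = 9·(3/2)·(12/5)/6 = 27/5 kN·m
Superposition: M = Σ M_i = 2187/25 kN·m ≈ 87.480000 kN·m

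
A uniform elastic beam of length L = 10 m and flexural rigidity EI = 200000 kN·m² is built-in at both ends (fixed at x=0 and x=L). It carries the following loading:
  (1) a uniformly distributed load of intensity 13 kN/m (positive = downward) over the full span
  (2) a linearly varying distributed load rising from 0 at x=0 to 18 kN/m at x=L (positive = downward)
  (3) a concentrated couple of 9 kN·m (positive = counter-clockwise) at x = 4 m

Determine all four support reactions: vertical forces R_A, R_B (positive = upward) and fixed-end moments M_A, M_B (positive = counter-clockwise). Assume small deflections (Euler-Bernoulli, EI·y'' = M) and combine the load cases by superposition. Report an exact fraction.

R_A = 11662/125 kN, M_A = 12706/75 kN·m, R_B = 15838/125 kN, M_B = -14659/75 kN·m

Load 1 — uniform load w=13 kN/m over full span:
  R_A = wL/2 = 13·10/2 = 65 kN
  M_A = wL²/12 = 13·10²/12 = 325/3 kN·m
  R_B = wL/2 = 13·10/2 = 65 kN
  M_B = -wL²/12 = -13·10²/12 = -325/3 kN·m
Load 2 — triangular load w₀=18 kN/m (0→w₀ over full span):
  R_A = 3w₀L/20 = 3·18·10/20 = 27 kN
  M_A = w₀L²/30 = 18·10²/30 = 60 kN·m
  R_B = 7w₀L/20 = 7·18·10/20 = 63 kN
  M_B = -w₀L²/20 = -18·10²/20 = -90 kN·m
Load 3 — applied couple M₀=9 kN·m at a=4 m (b=L-a=6):
  R_A = 6M₀ab/L³ = 6·9·4·6/10³ = 162/125 kN
  M_A = M₀b(2a-b)/L² = 9·6·(2·4-6)/10² = 27/25 kN·m
  R_B = -6M₀ab/L³ = -6·9·4·6/10³ = -162/125 kN
  M_B = M₀a(2b-a)/L² = 9·4·(2·6-4)/10² = 72/25 kN·m
Superposition: R_A = 11662/125 kN, M_A = 12706/75 kN·m, R_B = 15838/125 kN, M_B = -14659/75 kN·m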